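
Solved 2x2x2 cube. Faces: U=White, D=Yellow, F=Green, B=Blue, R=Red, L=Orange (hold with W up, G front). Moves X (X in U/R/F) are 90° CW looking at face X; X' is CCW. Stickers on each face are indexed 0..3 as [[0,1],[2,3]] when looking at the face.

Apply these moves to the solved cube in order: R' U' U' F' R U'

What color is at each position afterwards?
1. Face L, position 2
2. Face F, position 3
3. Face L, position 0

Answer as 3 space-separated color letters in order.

After move 1 (R'): R=RRRR U=WBWB F=GWGW D=YGYG B=YBYB
After move 2 (U'): U=BBWW F=OOGW R=GWRR B=RRYB L=YBOO
After move 3 (U'): U=BWBW F=YBGW R=OORR B=GWYB L=RROO
After move 4 (F'): F=BWYG U=BWOR R=GOYR D=ROYG L=RWOB
After move 5 (R): R=YGRO U=BWOG F=BOYG D=RYYG B=RWWB
After move 6 (U'): U=WGBO F=RWYG R=BORO B=YGWB L=RWOB
Query 1: L[2] = O
Query 2: F[3] = G
Query 3: L[0] = R

Answer: O G R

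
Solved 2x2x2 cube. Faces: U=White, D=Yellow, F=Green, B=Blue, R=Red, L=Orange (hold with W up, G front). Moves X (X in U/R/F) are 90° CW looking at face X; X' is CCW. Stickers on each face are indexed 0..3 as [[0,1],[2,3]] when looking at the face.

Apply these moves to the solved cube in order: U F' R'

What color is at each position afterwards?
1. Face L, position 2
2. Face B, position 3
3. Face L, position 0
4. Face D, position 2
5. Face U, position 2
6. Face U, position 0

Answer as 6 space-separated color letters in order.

After move 1 (U): U=WWWW F=RRGG R=BBRR B=OOBB L=GGOO
After move 2 (F'): F=RGRG U=WWBR R=YBYR D=GOYY L=GWOW
After move 3 (R'): R=BRYY U=WBBO F=RWRR D=GGYG B=YOOB
Query 1: L[2] = O
Query 2: B[3] = B
Query 3: L[0] = G
Query 4: D[2] = Y
Query 5: U[2] = B
Query 6: U[0] = W

Answer: O B G Y B W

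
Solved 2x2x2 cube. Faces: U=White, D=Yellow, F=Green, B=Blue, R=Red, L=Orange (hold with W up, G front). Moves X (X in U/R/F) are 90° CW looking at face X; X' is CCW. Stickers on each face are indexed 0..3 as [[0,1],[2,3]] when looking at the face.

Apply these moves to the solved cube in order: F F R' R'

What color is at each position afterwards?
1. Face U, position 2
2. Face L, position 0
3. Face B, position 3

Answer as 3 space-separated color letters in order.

After move 1 (F): F=GGGG U=WWOO R=WRWR D=RRYY L=OYOY
After move 2 (F): F=GGGG U=WWYY R=OROR D=WWYY L=OROR
After move 3 (R'): R=RROO U=WBYB F=GWGY D=WGYG B=YBWB
After move 4 (R'): R=RORO U=WWYY F=GBGB D=WWYY B=GBGB
Query 1: U[2] = Y
Query 2: L[0] = O
Query 3: B[3] = B

Answer: Y O B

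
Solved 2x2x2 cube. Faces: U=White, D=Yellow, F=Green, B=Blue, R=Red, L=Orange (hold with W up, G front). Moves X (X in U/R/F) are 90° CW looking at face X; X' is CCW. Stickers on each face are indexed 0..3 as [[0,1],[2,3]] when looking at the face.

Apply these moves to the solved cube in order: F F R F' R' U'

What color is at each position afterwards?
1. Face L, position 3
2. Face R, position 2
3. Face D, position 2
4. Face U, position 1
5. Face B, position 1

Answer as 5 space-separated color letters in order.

Answer: Y B Y Y R

Derivation:
After move 1 (F): F=GGGG U=WWOO R=WRWR D=RRYY L=OYOY
After move 2 (F): F=GGGG U=WWYY R=OROR D=WWYY L=OROR
After move 3 (R): R=OORR U=WGYG F=GWGY D=WBYB B=YBWB
After move 4 (F'): F=WYGG U=WGOR R=BOWR D=RRYB L=OGOY
After move 5 (R'): R=ORBW U=WWOY F=WGGR D=RYYG B=BBRB
After move 6 (U'): U=WYWO F=OGGR R=WGBW B=ORRB L=BBOY
Query 1: L[3] = Y
Query 2: R[2] = B
Query 3: D[2] = Y
Query 4: U[1] = Y
Query 5: B[1] = R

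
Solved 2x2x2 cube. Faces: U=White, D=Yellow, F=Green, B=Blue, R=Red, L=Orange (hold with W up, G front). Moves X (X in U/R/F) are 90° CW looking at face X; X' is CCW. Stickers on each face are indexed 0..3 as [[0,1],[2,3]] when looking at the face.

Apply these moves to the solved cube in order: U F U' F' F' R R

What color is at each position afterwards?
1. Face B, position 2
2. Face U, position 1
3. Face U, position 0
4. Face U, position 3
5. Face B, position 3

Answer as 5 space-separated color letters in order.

Answer: G W W Y B

Derivation:
After move 1 (U): U=WWWW F=RRGG R=BBRR B=OOBB L=GGOO
After move 2 (F): F=GRGR U=WWOG R=WBWR D=RBYY L=GYOY
After move 3 (U'): U=WGWO F=GYGR R=GRWR B=WBBB L=OOOY
After move 4 (F'): F=YRGG U=WGGW R=BRRR D=OYYY L=OOOW
After move 5 (F'): F=RGYG U=WGBR R=YROR D=OWYY L=OWOG
After move 6 (R): R=OYRR U=WGBG F=RWYY D=OBYW B=RBGB
After move 7 (R): R=RORY U=WWBY F=RBYW D=OGYR B=GBGB
Query 1: B[2] = G
Query 2: U[1] = W
Query 3: U[0] = W
Query 4: U[3] = Y
Query 5: B[3] = B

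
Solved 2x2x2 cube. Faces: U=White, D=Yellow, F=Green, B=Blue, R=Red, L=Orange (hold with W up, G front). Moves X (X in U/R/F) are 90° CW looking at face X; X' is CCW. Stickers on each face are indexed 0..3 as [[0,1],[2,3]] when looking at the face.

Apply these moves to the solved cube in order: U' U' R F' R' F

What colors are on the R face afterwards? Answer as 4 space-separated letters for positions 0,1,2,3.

After move 1 (U'): U=WWWW F=OOGG R=GGRR B=RRBB L=BBOO
After move 2 (U'): U=WWWW F=BBGG R=OORR B=GGBB L=RROO
After move 3 (R): R=RORO U=WBWG F=BYGY D=YBYG B=WGWB
After move 4 (F'): F=YYBG U=WBRR R=BOYO D=ROYG L=RGOW
After move 5 (R'): R=OOBY U=WWRW F=YBBR D=RYYG B=GGOB
After move 6 (F): F=BYRB U=WWWG R=ROWY D=BOYG L=RROY
Query: R face = ROWY

Answer: R O W Y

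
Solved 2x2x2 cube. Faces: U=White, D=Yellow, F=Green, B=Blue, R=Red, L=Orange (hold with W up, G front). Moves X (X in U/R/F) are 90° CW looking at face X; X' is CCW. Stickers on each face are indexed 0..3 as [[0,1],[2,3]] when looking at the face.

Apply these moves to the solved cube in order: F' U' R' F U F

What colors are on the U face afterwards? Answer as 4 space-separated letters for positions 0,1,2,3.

Answer: W W W O

Derivation:
After move 1 (F'): F=GGGG U=WWRR R=YRYR D=OOYY L=OWOW
After move 2 (U'): U=WRWR F=OWGG R=GGYR B=YRBB L=BBOW
After move 3 (R'): R=GRGY U=WBWY F=ORGR D=OWYG B=YROB
After move 4 (F): F=GORR U=WBWB R=WRYY D=GGYG L=BOOW
After move 5 (U): U=WWBB F=WRRR R=YRYY B=BOOB L=GOOW
After move 6 (F): F=RWRR U=WWWO R=BRBY D=YYYG L=GGOG
Query: U face = WWWO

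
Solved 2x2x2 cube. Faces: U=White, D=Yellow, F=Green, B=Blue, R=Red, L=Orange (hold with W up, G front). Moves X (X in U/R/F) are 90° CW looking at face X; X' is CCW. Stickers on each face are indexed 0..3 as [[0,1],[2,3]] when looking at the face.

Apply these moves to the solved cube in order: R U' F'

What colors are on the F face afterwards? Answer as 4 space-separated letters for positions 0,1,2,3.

After move 1 (R): R=RRRR U=WGWG F=GYGY D=YBYB B=WBWB
After move 2 (U'): U=GGWW F=OOGY R=GYRR B=RRWB L=WBOO
After move 3 (F'): F=OYOG U=GGGR R=BYYR D=BOYB L=WWOW
Query: F face = OYOG

Answer: O Y O G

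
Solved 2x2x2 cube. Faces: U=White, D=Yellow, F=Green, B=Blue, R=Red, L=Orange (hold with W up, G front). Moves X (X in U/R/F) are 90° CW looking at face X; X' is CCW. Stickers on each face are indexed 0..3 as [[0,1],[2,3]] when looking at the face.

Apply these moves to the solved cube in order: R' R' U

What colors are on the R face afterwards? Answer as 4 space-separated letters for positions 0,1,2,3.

After move 1 (R'): R=RRRR U=WBWB F=GWGW D=YGYG B=YBYB
After move 2 (R'): R=RRRR U=WYWY F=GBGB D=YWYW B=GBGB
After move 3 (U): U=WWYY F=RRGB R=GBRR B=OOGB L=GBOO
Query: R face = GBRR

Answer: G B R R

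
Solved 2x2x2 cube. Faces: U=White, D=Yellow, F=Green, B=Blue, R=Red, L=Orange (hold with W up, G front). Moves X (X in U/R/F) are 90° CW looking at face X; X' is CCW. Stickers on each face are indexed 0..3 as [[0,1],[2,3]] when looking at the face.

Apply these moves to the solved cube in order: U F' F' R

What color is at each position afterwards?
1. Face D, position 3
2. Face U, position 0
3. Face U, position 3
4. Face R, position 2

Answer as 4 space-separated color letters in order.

After move 1 (U): U=WWWW F=RRGG R=BBRR B=OOBB L=GGOO
After move 2 (F'): F=RGRG U=WWBR R=YBYR D=GOYY L=GWOW
After move 3 (F'): F=GGRR U=WWYY R=OBGR D=WWYY L=GROB
After move 4 (R): R=GORB U=WGYR F=GWRY D=WBYO B=YOWB
Query 1: D[3] = O
Query 2: U[0] = W
Query 3: U[3] = R
Query 4: R[2] = R

Answer: O W R R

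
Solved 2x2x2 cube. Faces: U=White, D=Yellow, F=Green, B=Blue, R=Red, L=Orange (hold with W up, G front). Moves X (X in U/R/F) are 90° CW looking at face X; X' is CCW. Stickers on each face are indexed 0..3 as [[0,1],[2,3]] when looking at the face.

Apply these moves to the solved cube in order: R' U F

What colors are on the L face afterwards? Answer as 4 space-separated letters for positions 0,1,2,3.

After move 1 (R'): R=RRRR U=WBWB F=GWGW D=YGYG B=YBYB
After move 2 (U): U=WWBB F=RRGW R=YBRR B=OOYB L=GWOO
After move 3 (F): F=GRWR U=WWOW R=BBBR D=RYYG L=GYOG
Query: L face = GYOG

Answer: G Y O G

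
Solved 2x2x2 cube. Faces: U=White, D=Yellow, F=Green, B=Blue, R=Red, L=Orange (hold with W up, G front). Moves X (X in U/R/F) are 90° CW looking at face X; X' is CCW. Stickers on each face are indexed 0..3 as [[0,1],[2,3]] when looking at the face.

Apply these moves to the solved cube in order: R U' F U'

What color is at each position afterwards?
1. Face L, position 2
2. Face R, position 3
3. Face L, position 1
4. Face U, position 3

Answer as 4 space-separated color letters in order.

Answer: O R R O

Derivation:
After move 1 (R): R=RRRR U=WGWG F=GYGY D=YBYB B=WBWB
After move 2 (U'): U=GGWW F=OOGY R=GYRR B=RRWB L=WBOO
After move 3 (F): F=GOYO U=GGOB R=WYWR D=RGYB L=WYOB
After move 4 (U'): U=GBGO F=WYYO R=GOWR B=WYWB L=RROB
Query 1: L[2] = O
Query 2: R[3] = R
Query 3: L[1] = R
Query 4: U[3] = O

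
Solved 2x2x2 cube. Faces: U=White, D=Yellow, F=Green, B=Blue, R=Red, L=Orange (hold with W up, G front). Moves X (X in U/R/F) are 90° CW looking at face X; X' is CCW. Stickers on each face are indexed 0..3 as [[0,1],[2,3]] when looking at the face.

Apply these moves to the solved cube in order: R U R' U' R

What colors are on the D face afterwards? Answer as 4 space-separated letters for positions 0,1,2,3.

After move 1 (R): R=RRRR U=WGWG F=GYGY D=YBYB B=WBWB
After move 2 (U): U=WWGG F=RRGY R=WBRR B=OOWB L=GYOO
After move 3 (R'): R=BRWR U=WWGO F=RWGG D=YRYY B=BOBB
After move 4 (U'): U=WOWG F=GYGG R=RWWR B=BRBB L=BOOO
After move 5 (R): R=WRRW U=WYWG F=GRGY D=YBYB B=GROB
Query: D face = YBYB

Answer: Y B Y B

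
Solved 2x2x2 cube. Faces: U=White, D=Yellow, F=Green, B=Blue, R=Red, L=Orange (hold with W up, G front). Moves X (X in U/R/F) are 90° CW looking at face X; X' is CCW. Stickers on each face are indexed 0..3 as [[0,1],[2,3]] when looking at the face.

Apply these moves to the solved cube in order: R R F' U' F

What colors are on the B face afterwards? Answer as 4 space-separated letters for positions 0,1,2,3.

Answer: W R G B

Derivation:
After move 1 (R): R=RRRR U=WGWG F=GYGY D=YBYB B=WBWB
After move 2 (R): R=RRRR U=WYWY F=GBGB D=YWYW B=GBGB
After move 3 (F'): F=BBGG U=WYRR R=WRYR D=OOYW L=OYOW
After move 4 (U'): U=YRWR F=OYGG R=BBYR B=WRGB L=GBOW
After move 5 (F): F=GOGY U=YRWB R=WBRR D=YBYW L=GOOO
Query: B face = WRGB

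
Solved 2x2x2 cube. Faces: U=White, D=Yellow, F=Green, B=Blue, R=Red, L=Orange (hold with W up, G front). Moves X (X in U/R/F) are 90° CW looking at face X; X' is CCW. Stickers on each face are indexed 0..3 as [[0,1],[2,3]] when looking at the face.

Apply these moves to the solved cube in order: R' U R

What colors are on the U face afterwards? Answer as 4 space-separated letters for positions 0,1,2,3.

Answer: W R B W

Derivation:
After move 1 (R'): R=RRRR U=WBWB F=GWGW D=YGYG B=YBYB
After move 2 (U): U=WWBB F=RRGW R=YBRR B=OOYB L=GWOO
After move 3 (R): R=RYRB U=WRBW F=RGGG D=YYYO B=BOWB
Query: U face = WRBW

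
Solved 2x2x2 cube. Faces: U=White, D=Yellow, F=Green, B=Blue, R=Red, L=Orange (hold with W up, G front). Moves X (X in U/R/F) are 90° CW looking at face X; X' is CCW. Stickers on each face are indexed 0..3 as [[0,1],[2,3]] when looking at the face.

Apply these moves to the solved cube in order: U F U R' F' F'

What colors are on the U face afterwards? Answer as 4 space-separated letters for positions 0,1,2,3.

After move 1 (U): U=WWWW F=RRGG R=BBRR B=OOBB L=GGOO
After move 2 (F): F=GRGR U=WWOG R=WBWR D=RBYY L=GYOY
After move 3 (U): U=OWGW F=WBGR R=OOWR B=GYBB L=GROY
After move 4 (R'): R=OROW U=OBGG F=WWGW D=RBYR B=YYBB
After move 5 (F'): F=WWWG U=OBOO R=BRRW D=RYYR L=GGOG
After move 6 (F'): F=WGWW U=OBBR R=YRRW D=GGYR L=GOOO
Query: U face = OBBR

Answer: O B B R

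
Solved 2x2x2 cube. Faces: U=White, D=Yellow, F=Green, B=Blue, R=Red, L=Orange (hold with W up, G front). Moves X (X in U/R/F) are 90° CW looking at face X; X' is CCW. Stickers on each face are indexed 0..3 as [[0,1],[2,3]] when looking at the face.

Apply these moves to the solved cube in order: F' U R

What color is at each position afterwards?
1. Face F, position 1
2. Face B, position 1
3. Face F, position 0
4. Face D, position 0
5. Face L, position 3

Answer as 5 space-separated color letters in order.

After move 1 (F'): F=GGGG U=WWRR R=YRYR D=OOYY L=OWOW
After move 2 (U): U=RWRW F=YRGG R=BBYR B=OWBB L=GGOW
After move 3 (R): R=YBRB U=RRRG F=YOGY D=OBYO B=WWWB
Query 1: F[1] = O
Query 2: B[1] = W
Query 3: F[0] = Y
Query 4: D[0] = O
Query 5: L[3] = W

Answer: O W Y O W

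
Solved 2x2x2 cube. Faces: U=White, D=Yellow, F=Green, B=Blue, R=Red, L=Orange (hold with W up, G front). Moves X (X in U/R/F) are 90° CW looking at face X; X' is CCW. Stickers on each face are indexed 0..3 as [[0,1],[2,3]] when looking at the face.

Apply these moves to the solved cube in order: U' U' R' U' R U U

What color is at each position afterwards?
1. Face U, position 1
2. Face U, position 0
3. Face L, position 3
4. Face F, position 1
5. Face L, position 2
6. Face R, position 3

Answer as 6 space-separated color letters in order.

After move 1 (U'): U=WWWW F=OOGG R=GGRR B=RRBB L=BBOO
After move 2 (U'): U=WWWW F=BBGG R=OORR B=GGBB L=RROO
After move 3 (R'): R=OROR U=WBWG F=BWGW D=YBYG B=YGYB
After move 4 (U'): U=BGWW F=RRGW R=BWOR B=ORYB L=YGOO
After move 5 (R): R=OBRW U=BRWW F=RBGG D=YYYO B=WRGB
After move 6 (U): U=WBWR F=OBGG R=WRRW B=YGGB L=RBOO
After move 7 (U): U=WWRB F=WRGG R=YGRW B=RBGB L=OBOO
Query 1: U[1] = W
Query 2: U[0] = W
Query 3: L[3] = O
Query 4: F[1] = R
Query 5: L[2] = O
Query 6: R[3] = W

Answer: W W O R O W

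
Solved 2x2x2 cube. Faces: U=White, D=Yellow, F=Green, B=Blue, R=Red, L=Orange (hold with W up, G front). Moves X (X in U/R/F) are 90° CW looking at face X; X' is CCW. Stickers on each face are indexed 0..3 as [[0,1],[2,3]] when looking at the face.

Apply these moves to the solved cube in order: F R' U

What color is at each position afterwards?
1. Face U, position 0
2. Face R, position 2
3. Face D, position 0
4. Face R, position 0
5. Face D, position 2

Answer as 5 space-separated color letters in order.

After move 1 (F): F=GGGG U=WWOO R=WRWR D=RRYY L=OYOY
After move 2 (R'): R=RRWW U=WBOB F=GWGO D=RGYG B=YBRB
After move 3 (U): U=OWBB F=RRGO R=YBWW B=OYRB L=GWOY
Query 1: U[0] = O
Query 2: R[2] = W
Query 3: D[0] = R
Query 4: R[0] = Y
Query 5: D[2] = Y

Answer: O W R Y Y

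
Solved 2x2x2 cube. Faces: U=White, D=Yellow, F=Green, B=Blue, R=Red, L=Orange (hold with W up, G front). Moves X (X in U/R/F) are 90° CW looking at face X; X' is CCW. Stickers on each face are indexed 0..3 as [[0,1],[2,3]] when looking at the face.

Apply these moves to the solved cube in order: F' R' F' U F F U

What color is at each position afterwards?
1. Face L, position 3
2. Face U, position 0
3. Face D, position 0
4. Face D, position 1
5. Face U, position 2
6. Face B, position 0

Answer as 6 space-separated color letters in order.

Answer: Y W B Y W W

Derivation:
After move 1 (F'): F=GGGG U=WWRR R=YRYR D=OOYY L=OWOW
After move 2 (R'): R=RRYY U=WBRB F=GWGR D=OGYG B=YBOB
After move 3 (F'): F=WRGG U=WBRY R=GROY D=WWYG L=OBOR
After move 4 (U): U=RWYB F=GRGG R=YBOY B=OBOB L=WROR
After move 5 (F): F=GGGR U=RWRR R=YBBY D=OYYG L=WWOW
After move 6 (F): F=GGRG U=RWWW R=RBRY D=BYYG L=WOOY
After move 7 (U): U=WRWW F=RBRG R=OBRY B=WOOB L=GGOY
Query 1: L[3] = Y
Query 2: U[0] = W
Query 3: D[0] = B
Query 4: D[1] = Y
Query 5: U[2] = W
Query 6: B[0] = W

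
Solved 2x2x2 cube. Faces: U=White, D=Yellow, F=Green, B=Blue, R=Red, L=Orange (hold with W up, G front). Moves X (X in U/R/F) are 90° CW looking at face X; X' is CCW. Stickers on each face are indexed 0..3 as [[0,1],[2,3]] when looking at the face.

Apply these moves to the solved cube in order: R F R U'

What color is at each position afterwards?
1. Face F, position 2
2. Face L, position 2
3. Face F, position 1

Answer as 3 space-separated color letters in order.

After move 1 (R): R=RRRR U=WGWG F=GYGY D=YBYB B=WBWB
After move 2 (F): F=GGYY U=WGOO R=WRGR D=RRYB L=OYOB
After move 3 (R): R=GWRR U=WGOY F=GRYB D=RWYW B=OBGB
After move 4 (U'): U=GYWO F=OYYB R=GRRR B=GWGB L=OBOB
Query 1: F[2] = Y
Query 2: L[2] = O
Query 3: F[1] = Y

Answer: Y O Y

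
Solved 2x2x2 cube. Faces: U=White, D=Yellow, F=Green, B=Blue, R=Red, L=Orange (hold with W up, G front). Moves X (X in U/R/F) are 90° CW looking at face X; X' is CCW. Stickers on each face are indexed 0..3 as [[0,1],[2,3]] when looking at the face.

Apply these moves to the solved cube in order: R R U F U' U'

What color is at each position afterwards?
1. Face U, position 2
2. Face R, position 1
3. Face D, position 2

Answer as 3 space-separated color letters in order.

Answer: W Y Y

Derivation:
After move 1 (R): R=RRRR U=WGWG F=GYGY D=YBYB B=WBWB
After move 2 (R): R=RRRR U=WYWY F=GBGB D=YWYW B=GBGB
After move 3 (U): U=WWYY F=RRGB R=GBRR B=OOGB L=GBOO
After move 4 (F): F=GRBR U=WWOB R=YBYR D=RGYW L=GYOW
After move 5 (U'): U=WBWO F=GYBR R=GRYR B=YBGB L=OOOW
After move 6 (U'): U=BOWW F=OOBR R=GYYR B=GRGB L=YBOW
Query 1: U[2] = W
Query 2: R[1] = Y
Query 3: D[2] = Y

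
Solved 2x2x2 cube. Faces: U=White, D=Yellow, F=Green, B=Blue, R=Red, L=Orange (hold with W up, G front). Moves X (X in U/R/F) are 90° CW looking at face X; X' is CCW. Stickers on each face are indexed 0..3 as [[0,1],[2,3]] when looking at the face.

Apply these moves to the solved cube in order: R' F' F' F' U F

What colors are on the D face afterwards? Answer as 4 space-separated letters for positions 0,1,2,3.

Answer: B Y Y G

Derivation:
After move 1 (R'): R=RRRR U=WBWB F=GWGW D=YGYG B=YBYB
After move 2 (F'): F=WWGG U=WBRR R=GRYR D=OOYG L=OBOW
After move 3 (F'): F=WGWG U=WBGY R=OROR D=BWYG L=OROR
After move 4 (F'): F=GGWW U=WBOO R=WRBR D=RRYG L=OYOG
After move 5 (U): U=OWOB F=WRWW R=YBBR B=OYYB L=GGOG
After move 6 (F): F=WWWR U=OWGG R=OBBR D=BYYG L=GROR
Query: D face = BYYG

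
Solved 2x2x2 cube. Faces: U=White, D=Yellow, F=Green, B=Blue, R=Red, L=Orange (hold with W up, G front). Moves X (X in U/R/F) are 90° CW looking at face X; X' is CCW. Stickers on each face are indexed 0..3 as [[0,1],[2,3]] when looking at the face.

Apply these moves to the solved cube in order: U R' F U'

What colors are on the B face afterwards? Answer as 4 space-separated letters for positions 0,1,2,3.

Answer: W R Y B

Derivation:
After move 1 (U): U=WWWW F=RRGG R=BBRR B=OOBB L=GGOO
After move 2 (R'): R=BRBR U=WBWO F=RWGW D=YRYG B=YOYB
After move 3 (F): F=GRWW U=WBOG R=WROR D=BBYG L=GYOR
After move 4 (U'): U=BGWO F=GYWW R=GROR B=WRYB L=YOOR
Query: B face = WRYB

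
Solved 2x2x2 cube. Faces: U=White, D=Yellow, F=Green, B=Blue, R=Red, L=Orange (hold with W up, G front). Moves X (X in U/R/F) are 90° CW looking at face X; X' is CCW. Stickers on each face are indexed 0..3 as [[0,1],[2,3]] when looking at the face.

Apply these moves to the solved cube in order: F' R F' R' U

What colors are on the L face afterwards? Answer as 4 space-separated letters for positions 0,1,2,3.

Answer: O G O R

Derivation:
After move 1 (F'): F=GGGG U=WWRR R=YRYR D=OOYY L=OWOW
After move 2 (R): R=YYRR U=WGRG F=GOGY D=OBYB B=RBWB
After move 3 (F'): F=OYGG U=WGYR R=BYOR D=WWYB L=OGOR
After move 4 (R'): R=YRBO U=WWYR F=OGGR D=WYYG B=BBWB
After move 5 (U): U=YWRW F=YRGR R=BBBO B=OGWB L=OGOR
Query: L face = OGOR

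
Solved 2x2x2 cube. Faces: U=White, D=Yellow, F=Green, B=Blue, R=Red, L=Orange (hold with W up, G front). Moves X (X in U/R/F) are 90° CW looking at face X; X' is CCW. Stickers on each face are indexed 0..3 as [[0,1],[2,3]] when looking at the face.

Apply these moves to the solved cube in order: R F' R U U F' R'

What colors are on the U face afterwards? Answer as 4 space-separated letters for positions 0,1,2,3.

Answer: G G O Y

Derivation:
After move 1 (R): R=RRRR U=WGWG F=GYGY D=YBYB B=WBWB
After move 2 (F'): F=YYGG U=WGRR R=BRYR D=OOYB L=OGOW
After move 3 (R): R=YBRR U=WYRG F=YOGB D=OWYW B=RBGB
After move 4 (U): U=RWGY F=YBGB R=RBRR B=OGGB L=YOOW
After move 5 (U): U=GRYW F=RBGB R=OGRR B=YOGB L=YBOW
After move 6 (F'): F=BBRG U=GROR R=WGOR D=BWYW L=YWOY
After move 7 (R'): R=GRWO U=GGOY F=BRRR D=BBYG B=WOWB
Query: U face = GGOY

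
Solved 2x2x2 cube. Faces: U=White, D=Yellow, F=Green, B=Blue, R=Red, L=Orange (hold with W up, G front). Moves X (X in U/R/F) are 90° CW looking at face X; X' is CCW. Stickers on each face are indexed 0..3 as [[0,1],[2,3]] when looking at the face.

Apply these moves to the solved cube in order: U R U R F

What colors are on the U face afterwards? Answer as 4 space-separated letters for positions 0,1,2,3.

After move 1 (U): U=WWWW F=RRGG R=BBRR B=OOBB L=GGOO
After move 2 (R): R=RBRB U=WRWG F=RYGY D=YBYO B=WOWB
After move 3 (U): U=WWGR F=RBGY R=WORB B=GGWB L=RYOO
After move 4 (R): R=RWBO U=WBGY F=RBGO D=YWYG B=RGWB
After move 5 (F): F=GROB U=WBOY R=GWYO D=BRYG L=RYOW
Query: U face = WBOY

Answer: W B O Y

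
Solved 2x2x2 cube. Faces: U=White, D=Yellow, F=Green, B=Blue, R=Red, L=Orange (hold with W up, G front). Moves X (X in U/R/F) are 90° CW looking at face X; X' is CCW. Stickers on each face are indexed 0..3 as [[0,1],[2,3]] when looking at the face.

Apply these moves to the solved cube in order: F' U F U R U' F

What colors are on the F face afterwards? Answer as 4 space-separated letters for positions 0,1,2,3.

After move 1 (F'): F=GGGG U=WWRR R=YRYR D=OOYY L=OWOW
After move 2 (U): U=RWRW F=YRGG R=BBYR B=OWBB L=GGOW
After move 3 (F): F=GYGR U=RWWG R=RBWR D=YBYY L=GOOO
After move 4 (U): U=WRGW F=RBGR R=OWWR B=GOBB L=GYOO
After move 5 (R): R=WORW U=WBGR F=RBGY D=YBYG B=WORB
After move 6 (U'): U=BRWG F=GYGY R=RBRW B=WORB L=WOOO
After move 7 (F): F=GGYY U=BROO R=WBGW D=RRYG L=WYOB
Query: F face = GGYY

Answer: G G Y Y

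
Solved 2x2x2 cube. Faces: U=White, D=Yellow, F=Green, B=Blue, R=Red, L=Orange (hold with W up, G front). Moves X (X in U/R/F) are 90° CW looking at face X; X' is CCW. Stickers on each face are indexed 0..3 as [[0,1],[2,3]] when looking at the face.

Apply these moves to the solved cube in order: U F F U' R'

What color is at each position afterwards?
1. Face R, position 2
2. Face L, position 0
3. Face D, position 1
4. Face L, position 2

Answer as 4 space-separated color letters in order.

Answer: G O R O

Derivation:
After move 1 (U): U=WWWW F=RRGG R=BBRR B=OOBB L=GGOO
After move 2 (F): F=GRGR U=WWOG R=WBWR D=RBYY L=GYOY
After move 3 (F): F=GGRR U=WWYY R=OBGR D=WWYY L=GROB
After move 4 (U'): U=WYWY F=GRRR R=GGGR B=OBBB L=OOOB
After move 5 (R'): R=GRGG U=WBWO F=GYRY D=WRYR B=YBWB
Query 1: R[2] = G
Query 2: L[0] = O
Query 3: D[1] = R
Query 4: L[2] = O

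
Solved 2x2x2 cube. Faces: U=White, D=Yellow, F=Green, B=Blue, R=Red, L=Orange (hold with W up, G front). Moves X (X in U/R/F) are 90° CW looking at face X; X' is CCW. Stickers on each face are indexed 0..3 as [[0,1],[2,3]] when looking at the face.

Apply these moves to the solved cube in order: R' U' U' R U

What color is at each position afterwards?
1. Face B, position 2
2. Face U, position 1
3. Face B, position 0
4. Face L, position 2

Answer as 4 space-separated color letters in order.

Answer: W B R O

Derivation:
After move 1 (R'): R=RRRR U=WBWB F=GWGW D=YGYG B=YBYB
After move 2 (U'): U=BBWW F=OOGW R=GWRR B=RRYB L=YBOO
After move 3 (U'): U=BWBW F=YBGW R=OORR B=GWYB L=RROO
After move 4 (R): R=RORO U=BBBW F=YGGG D=YYYG B=WWWB
After move 5 (U): U=BBWB F=ROGG R=WWRO B=RRWB L=YGOO
Query 1: B[2] = W
Query 2: U[1] = B
Query 3: B[0] = R
Query 4: L[2] = O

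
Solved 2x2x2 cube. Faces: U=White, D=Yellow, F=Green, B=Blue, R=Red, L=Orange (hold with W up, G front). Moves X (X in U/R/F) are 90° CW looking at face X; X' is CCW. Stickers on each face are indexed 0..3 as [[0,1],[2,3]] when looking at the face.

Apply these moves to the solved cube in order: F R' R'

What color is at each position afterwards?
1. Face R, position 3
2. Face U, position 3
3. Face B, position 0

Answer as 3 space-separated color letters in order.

Answer: W Y G

Derivation:
After move 1 (F): F=GGGG U=WWOO R=WRWR D=RRYY L=OYOY
After move 2 (R'): R=RRWW U=WBOB F=GWGO D=RGYG B=YBRB
After move 3 (R'): R=RWRW U=WROY F=GBGB D=RWYO B=GBGB
Query 1: R[3] = W
Query 2: U[3] = Y
Query 3: B[0] = G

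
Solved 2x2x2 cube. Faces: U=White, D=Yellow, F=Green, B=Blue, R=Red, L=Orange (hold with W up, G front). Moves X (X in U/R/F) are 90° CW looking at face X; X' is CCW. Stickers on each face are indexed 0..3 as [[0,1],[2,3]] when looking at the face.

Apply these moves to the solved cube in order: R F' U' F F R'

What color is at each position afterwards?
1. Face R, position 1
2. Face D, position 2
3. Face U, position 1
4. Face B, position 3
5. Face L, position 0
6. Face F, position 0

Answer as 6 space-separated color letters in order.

Answer: R Y W B W G

Derivation:
After move 1 (R): R=RRRR U=WGWG F=GYGY D=YBYB B=WBWB
After move 2 (F'): F=YYGG U=WGRR R=BRYR D=OOYB L=OGOW
After move 3 (U'): U=GRWR F=OGGG R=YYYR B=BRWB L=WBOW
After move 4 (F): F=GOGG U=GRWB R=WYRR D=YYYB L=WOOO
After move 5 (F): F=GGGO U=GROO R=WYBR D=RWYB L=WYOY
After move 6 (R'): R=YRWB U=GWOB F=GRGO D=RGYO B=BRWB
Query 1: R[1] = R
Query 2: D[2] = Y
Query 3: U[1] = W
Query 4: B[3] = B
Query 5: L[0] = W
Query 6: F[0] = G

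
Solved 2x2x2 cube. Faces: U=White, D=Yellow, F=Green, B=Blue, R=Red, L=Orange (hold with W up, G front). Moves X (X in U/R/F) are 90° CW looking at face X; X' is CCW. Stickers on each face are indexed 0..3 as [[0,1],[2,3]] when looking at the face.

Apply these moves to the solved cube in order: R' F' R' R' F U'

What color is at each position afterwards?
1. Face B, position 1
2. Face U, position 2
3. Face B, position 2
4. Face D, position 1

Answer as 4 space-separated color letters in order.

After move 1 (R'): R=RRRR U=WBWB F=GWGW D=YGYG B=YBYB
After move 2 (F'): F=WWGG U=WBRR R=GRYR D=OOYG L=OBOW
After move 3 (R'): R=RRGY U=WYRY F=WBGR D=OWYG B=GBOB
After move 4 (R'): R=RYRG U=WORG F=WYGY D=OBYR B=GBWB
After move 5 (F): F=GWYY U=WOWB R=RYGG D=RRYR L=OOOB
After move 6 (U'): U=OBWW F=OOYY R=GWGG B=RYWB L=GBOB
Query 1: B[1] = Y
Query 2: U[2] = W
Query 3: B[2] = W
Query 4: D[1] = R

Answer: Y W W R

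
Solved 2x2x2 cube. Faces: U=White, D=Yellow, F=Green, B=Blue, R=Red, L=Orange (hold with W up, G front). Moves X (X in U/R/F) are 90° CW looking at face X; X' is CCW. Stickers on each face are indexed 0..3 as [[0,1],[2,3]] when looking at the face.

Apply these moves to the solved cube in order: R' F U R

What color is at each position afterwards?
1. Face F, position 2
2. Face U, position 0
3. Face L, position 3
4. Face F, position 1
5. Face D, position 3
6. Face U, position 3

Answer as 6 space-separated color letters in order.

After move 1 (R'): R=RRRR U=WBWB F=GWGW D=YGYG B=YBYB
After move 2 (F): F=GGWW U=WBOO R=WRBR D=RRYG L=OYOG
After move 3 (U): U=OWOB F=WRWW R=YBBR B=OYYB L=GGOG
After move 4 (R): R=BYRB U=OROW F=WRWG D=RYYO B=BYWB
Query 1: F[2] = W
Query 2: U[0] = O
Query 3: L[3] = G
Query 4: F[1] = R
Query 5: D[3] = O
Query 6: U[3] = W

Answer: W O G R O W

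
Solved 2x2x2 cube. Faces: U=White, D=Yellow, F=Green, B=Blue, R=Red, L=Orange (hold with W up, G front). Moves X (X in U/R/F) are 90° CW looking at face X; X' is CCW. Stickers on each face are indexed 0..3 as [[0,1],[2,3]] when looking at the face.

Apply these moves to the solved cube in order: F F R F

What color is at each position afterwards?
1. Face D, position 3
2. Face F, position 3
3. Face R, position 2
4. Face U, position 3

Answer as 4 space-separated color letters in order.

After move 1 (F): F=GGGG U=WWOO R=WRWR D=RRYY L=OYOY
After move 2 (F): F=GGGG U=WWYY R=OROR D=WWYY L=OROR
After move 3 (R): R=OORR U=WGYG F=GWGY D=WBYB B=YBWB
After move 4 (F): F=GGYW U=WGRR R=YOGR D=ROYB L=OWOB
Query 1: D[3] = B
Query 2: F[3] = W
Query 3: R[2] = G
Query 4: U[3] = R

Answer: B W G R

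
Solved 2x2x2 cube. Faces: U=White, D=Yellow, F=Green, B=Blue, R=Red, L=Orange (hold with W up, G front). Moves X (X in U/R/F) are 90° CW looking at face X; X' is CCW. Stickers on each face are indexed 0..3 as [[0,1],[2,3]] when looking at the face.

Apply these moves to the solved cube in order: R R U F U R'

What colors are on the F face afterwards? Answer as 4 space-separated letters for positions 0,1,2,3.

Answer: Y W B W

Derivation:
After move 1 (R): R=RRRR U=WGWG F=GYGY D=YBYB B=WBWB
After move 2 (R): R=RRRR U=WYWY F=GBGB D=YWYW B=GBGB
After move 3 (U): U=WWYY F=RRGB R=GBRR B=OOGB L=GBOO
After move 4 (F): F=GRBR U=WWOB R=YBYR D=RGYW L=GYOW
After move 5 (U): U=OWBW F=YBBR R=OOYR B=GYGB L=GROW
After move 6 (R'): R=OROY U=OGBG F=YWBW D=RBYR B=WYGB
Query: F face = YWBW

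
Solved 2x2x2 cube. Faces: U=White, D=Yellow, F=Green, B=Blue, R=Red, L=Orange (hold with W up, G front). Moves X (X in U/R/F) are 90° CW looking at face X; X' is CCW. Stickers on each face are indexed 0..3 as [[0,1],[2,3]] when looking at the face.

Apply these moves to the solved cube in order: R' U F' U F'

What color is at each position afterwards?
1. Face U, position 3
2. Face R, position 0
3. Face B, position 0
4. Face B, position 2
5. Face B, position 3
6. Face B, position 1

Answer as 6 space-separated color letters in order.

After move 1 (R'): R=RRRR U=WBWB F=GWGW D=YGYG B=YBYB
After move 2 (U): U=WWBB F=RRGW R=YBRR B=OOYB L=GWOO
After move 3 (F'): F=RWRG U=WWYR R=GBYR D=WOYG L=GBOB
After move 4 (U): U=YWRW F=GBRG R=OOYR B=GBYB L=RWOB
After move 5 (F'): F=BGGR U=YWOY R=OOWR D=WBYG L=RWOR
Query 1: U[3] = Y
Query 2: R[0] = O
Query 3: B[0] = G
Query 4: B[2] = Y
Query 5: B[3] = B
Query 6: B[1] = B

Answer: Y O G Y B B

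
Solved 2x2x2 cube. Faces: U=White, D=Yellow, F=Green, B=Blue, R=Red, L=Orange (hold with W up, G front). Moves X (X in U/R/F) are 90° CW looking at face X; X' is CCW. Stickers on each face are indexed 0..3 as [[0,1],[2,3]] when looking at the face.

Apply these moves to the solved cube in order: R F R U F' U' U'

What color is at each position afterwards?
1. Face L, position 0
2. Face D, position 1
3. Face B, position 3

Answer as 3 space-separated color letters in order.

After move 1 (R): R=RRRR U=WGWG F=GYGY D=YBYB B=WBWB
After move 2 (F): F=GGYY U=WGOO R=WRGR D=RRYB L=OYOB
After move 3 (R): R=GWRR U=WGOY F=GRYB D=RWYW B=OBGB
After move 4 (U): U=OWYG F=GWYB R=OBRR B=OYGB L=GROB
After move 5 (F'): F=WBGY U=OWOR R=WBRR D=RBYW L=GGOY
After move 6 (U'): U=WROO F=GGGY R=WBRR B=WBGB L=OYOY
After move 7 (U'): U=ROWO F=OYGY R=GGRR B=WBGB L=WBOY
Query 1: L[0] = W
Query 2: D[1] = B
Query 3: B[3] = B

Answer: W B B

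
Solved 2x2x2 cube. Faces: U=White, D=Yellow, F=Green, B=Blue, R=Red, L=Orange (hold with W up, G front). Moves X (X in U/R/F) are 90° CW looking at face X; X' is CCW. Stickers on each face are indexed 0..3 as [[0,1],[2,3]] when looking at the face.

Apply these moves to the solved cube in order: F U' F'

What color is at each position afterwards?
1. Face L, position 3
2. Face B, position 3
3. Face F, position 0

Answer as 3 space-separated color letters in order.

Answer: W B Y

Derivation:
After move 1 (F): F=GGGG U=WWOO R=WRWR D=RRYY L=OYOY
After move 2 (U'): U=WOWO F=OYGG R=GGWR B=WRBB L=BBOY
After move 3 (F'): F=YGOG U=WOGW R=RGRR D=BYYY L=BOOW
Query 1: L[3] = W
Query 2: B[3] = B
Query 3: F[0] = Y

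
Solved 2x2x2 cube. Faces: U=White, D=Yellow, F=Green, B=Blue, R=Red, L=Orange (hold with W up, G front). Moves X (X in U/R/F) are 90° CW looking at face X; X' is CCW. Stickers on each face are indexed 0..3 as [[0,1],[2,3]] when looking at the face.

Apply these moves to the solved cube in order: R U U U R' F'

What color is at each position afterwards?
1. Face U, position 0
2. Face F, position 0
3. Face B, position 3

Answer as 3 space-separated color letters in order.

Answer: G G B

Derivation:
After move 1 (R): R=RRRR U=WGWG F=GYGY D=YBYB B=WBWB
After move 2 (U): U=WWGG F=RRGY R=WBRR B=OOWB L=GYOO
After move 3 (U): U=GWGW F=WBGY R=OORR B=GYWB L=RROO
After move 4 (U): U=GGWW F=OOGY R=GYRR B=RRWB L=WBOO
After move 5 (R'): R=YRGR U=GWWR F=OGGW D=YOYY B=BRBB
After move 6 (F'): F=GWOG U=GWYG R=ORYR D=BOYY L=WROW
Query 1: U[0] = G
Query 2: F[0] = G
Query 3: B[3] = B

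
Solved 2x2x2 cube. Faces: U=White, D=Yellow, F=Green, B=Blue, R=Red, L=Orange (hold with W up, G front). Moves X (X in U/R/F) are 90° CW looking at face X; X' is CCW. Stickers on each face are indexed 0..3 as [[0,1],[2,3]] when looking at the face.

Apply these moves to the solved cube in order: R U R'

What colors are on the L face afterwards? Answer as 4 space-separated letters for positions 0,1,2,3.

Answer: G Y O O

Derivation:
After move 1 (R): R=RRRR U=WGWG F=GYGY D=YBYB B=WBWB
After move 2 (U): U=WWGG F=RRGY R=WBRR B=OOWB L=GYOO
After move 3 (R'): R=BRWR U=WWGO F=RWGG D=YRYY B=BOBB
Query: L face = GYOO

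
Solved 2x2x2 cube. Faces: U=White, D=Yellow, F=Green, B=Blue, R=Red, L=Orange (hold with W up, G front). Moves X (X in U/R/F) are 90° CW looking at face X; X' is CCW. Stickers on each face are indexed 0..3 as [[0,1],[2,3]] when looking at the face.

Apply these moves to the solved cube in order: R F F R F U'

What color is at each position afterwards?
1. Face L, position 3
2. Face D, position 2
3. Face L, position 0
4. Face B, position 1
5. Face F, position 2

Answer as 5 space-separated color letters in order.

After move 1 (R): R=RRRR U=WGWG F=GYGY D=YBYB B=WBWB
After move 2 (F): F=GGYY U=WGOO R=WRGR D=RRYB L=OYOB
After move 3 (F): F=YGYG U=WGBY R=OROR D=GWYB L=OROR
After move 4 (R): R=OORR U=WGBG F=YWYB D=GWYW B=YBGB
After move 5 (F): F=YYBW U=WGRR R=BOGR D=ROYW L=OGOW
After move 6 (U'): U=GRWR F=OGBW R=YYGR B=BOGB L=YBOW
Query 1: L[3] = W
Query 2: D[2] = Y
Query 3: L[0] = Y
Query 4: B[1] = O
Query 5: F[2] = B

Answer: W Y Y O B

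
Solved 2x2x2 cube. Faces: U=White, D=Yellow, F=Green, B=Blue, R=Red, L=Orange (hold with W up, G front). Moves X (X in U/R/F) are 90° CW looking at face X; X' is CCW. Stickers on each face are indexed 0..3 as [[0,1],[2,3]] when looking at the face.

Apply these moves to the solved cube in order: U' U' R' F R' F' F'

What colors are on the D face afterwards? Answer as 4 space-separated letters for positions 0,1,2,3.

After move 1 (U'): U=WWWW F=OOGG R=GGRR B=RRBB L=BBOO
After move 2 (U'): U=WWWW F=BBGG R=OORR B=GGBB L=RROO
After move 3 (R'): R=OROR U=WBWG F=BWGW D=YBYG B=YGYB
After move 4 (F): F=GBWW U=WBOR R=WRGR D=OOYG L=RYOB
After move 5 (R'): R=RRWG U=WYOY F=GBWR D=OBYW B=GGOB
After move 6 (F'): F=BRGW U=WYRW R=BROG D=YBYW L=RYOO
After move 7 (F'): F=RWBG U=WYBO R=BRYG D=YOYW L=RWOR
Query: D face = YOYW

Answer: Y O Y W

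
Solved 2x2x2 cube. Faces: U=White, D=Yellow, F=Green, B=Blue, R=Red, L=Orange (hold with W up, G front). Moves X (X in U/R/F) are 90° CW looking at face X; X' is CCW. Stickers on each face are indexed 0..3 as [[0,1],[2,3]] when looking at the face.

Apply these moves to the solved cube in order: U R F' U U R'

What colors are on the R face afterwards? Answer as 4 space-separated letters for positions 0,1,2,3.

Answer: G B G Y

Derivation:
After move 1 (U): U=WWWW F=RRGG R=BBRR B=OOBB L=GGOO
After move 2 (R): R=RBRB U=WRWG F=RYGY D=YBYO B=WOWB
After move 3 (F'): F=YYRG U=WRRR R=BBYB D=GOYO L=GGOW
After move 4 (U): U=RWRR F=BBRG R=WOYB B=GGWB L=YYOW
After move 5 (U): U=RRRW F=WORG R=GGYB B=YYWB L=BBOW
After move 6 (R'): R=GBGY U=RWRY F=WRRW D=GOYG B=OYOB
Query: R face = GBGY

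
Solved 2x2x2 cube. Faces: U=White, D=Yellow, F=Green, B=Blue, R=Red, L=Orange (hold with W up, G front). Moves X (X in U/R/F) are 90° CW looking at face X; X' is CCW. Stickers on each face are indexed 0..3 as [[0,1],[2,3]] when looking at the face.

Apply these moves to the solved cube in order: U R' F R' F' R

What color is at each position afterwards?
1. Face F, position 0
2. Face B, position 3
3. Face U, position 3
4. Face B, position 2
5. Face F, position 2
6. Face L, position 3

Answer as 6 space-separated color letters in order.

Answer: B B W Y G O

Derivation:
After move 1 (U): U=WWWW F=RRGG R=BBRR B=OOBB L=GGOO
After move 2 (R'): R=BRBR U=WBWO F=RWGW D=YRYG B=YOYB
After move 3 (F): F=GRWW U=WBOG R=WROR D=BBYG L=GYOR
After move 4 (R'): R=RRWO U=WYOY F=GBWG D=BRYW B=GOBB
After move 5 (F'): F=BGGW U=WYRW R=RRBO D=YRYW L=GYOO
After move 6 (R): R=BROR U=WGRW F=BRGW D=YBYG B=WOYB
Query 1: F[0] = B
Query 2: B[3] = B
Query 3: U[3] = W
Query 4: B[2] = Y
Query 5: F[2] = G
Query 6: L[3] = O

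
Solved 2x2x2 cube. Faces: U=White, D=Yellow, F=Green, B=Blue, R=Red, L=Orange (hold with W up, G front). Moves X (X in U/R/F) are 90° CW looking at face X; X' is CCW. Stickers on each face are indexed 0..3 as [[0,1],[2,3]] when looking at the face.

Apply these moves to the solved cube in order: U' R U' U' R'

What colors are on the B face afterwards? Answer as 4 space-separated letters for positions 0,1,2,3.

After move 1 (U'): U=WWWW F=OOGG R=GGRR B=RRBB L=BBOO
After move 2 (R): R=RGRG U=WOWG F=OYGY D=YBYR B=WRWB
After move 3 (U'): U=OGWW F=BBGY R=OYRG B=RGWB L=WROO
After move 4 (U'): U=GWOW F=WRGY R=BBRG B=OYWB L=RGOO
After move 5 (R'): R=BGBR U=GWOO F=WWGW D=YRYY B=RYBB
Query: B face = RYBB

Answer: R Y B B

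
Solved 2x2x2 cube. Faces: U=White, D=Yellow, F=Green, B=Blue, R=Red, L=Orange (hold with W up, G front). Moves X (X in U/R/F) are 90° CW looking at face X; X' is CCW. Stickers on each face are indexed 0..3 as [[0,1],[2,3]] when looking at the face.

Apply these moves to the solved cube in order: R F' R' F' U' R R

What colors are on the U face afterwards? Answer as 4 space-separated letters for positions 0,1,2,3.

After move 1 (R): R=RRRR U=WGWG F=GYGY D=YBYB B=WBWB
After move 2 (F'): F=YYGG U=WGRR R=BRYR D=OOYB L=OGOW
After move 3 (R'): R=RRBY U=WWRW F=YGGR D=OYYG B=BBOB
After move 4 (F'): F=GRYG U=WWRB R=YROY D=GWYG L=OWOR
After move 5 (U'): U=WBWR F=OWYG R=GROY B=YROB L=BBOR
After move 6 (R): R=OGYR U=WWWG F=OWYG D=GOYY B=RRBB
After move 7 (R): R=YORG U=WWWG F=OOYY D=GBYR B=GRWB
Query: U face = WWWG

Answer: W W W G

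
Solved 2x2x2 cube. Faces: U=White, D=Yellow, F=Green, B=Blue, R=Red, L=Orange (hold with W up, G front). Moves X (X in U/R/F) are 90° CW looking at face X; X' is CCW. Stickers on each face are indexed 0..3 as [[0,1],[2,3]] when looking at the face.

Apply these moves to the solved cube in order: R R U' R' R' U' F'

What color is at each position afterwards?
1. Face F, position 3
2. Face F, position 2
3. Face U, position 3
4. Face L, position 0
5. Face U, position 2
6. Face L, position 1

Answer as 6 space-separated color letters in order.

After move 1 (R): R=RRRR U=WGWG F=GYGY D=YBYB B=WBWB
After move 2 (R): R=RRRR U=WYWY F=GBGB D=YWYW B=GBGB
After move 3 (U'): U=YYWW F=OOGB R=GBRR B=RRGB L=GBOO
After move 4 (R'): R=BRGR U=YGWR F=OYGW D=YOYB B=WRWB
After move 5 (R'): R=RRBG U=YWWW F=OGGR D=YYYW B=BROB
After move 6 (U'): U=WWYW F=GBGR R=OGBG B=RROB L=BROO
After move 7 (F'): F=BRGG U=WWOB R=YGYG D=ROYW L=BWOY
Query 1: F[3] = G
Query 2: F[2] = G
Query 3: U[3] = B
Query 4: L[0] = B
Query 5: U[2] = O
Query 6: L[1] = W

Answer: G G B B O W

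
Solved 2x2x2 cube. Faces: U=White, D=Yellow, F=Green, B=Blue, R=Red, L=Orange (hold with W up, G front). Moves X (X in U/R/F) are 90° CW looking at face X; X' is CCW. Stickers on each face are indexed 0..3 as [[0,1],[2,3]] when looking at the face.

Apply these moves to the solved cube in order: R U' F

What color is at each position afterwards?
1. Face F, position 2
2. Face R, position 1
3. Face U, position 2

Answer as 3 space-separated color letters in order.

Answer: Y Y O

Derivation:
After move 1 (R): R=RRRR U=WGWG F=GYGY D=YBYB B=WBWB
After move 2 (U'): U=GGWW F=OOGY R=GYRR B=RRWB L=WBOO
After move 3 (F): F=GOYO U=GGOB R=WYWR D=RGYB L=WYOB
Query 1: F[2] = Y
Query 2: R[1] = Y
Query 3: U[2] = O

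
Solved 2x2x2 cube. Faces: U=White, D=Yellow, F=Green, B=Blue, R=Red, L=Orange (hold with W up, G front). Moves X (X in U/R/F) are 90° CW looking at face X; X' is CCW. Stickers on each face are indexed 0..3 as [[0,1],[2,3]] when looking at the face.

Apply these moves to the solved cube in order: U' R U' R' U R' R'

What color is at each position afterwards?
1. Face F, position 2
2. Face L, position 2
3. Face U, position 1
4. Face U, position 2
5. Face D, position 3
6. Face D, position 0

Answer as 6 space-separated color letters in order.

After move 1 (U'): U=WWWW F=OOGG R=GGRR B=RRBB L=BBOO
After move 2 (R): R=RGRG U=WOWG F=OYGY D=YBYR B=WRWB
After move 3 (U'): U=OGWW F=BBGY R=OYRG B=RGWB L=WROO
After move 4 (R'): R=YGOR U=OWWR F=BGGW D=YBYY B=RGBB
After move 5 (U): U=WORW F=YGGW R=RGOR B=WRBB L=BGOO
After move 6 (R'): R=GRRO U=WBRW F=YOGW D=YGYW B=YRBB
After move 7 (R'): R=ROGR U=WBRY F=YBGW D=YOYW B=WRGB
Query 1: F[2] = G
Query 2: L[2] = O
Query 3: U[1] = B
Query 4: U[2] = R
Query 5: D[3] = W
Query 6: D[0] = Y

Answer: G O B R W Y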